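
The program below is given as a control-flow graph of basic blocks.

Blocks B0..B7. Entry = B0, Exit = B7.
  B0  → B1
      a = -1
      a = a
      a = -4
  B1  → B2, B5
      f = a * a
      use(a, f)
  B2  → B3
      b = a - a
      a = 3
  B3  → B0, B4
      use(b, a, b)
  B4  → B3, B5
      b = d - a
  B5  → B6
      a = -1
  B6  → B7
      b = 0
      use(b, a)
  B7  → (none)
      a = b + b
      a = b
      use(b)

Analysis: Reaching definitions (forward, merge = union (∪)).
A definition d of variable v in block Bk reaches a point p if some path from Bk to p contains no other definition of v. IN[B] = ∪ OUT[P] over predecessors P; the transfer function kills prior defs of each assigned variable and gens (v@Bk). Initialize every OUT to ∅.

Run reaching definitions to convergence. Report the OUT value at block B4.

Answer: {a@B2, b@B4, f@B1}

Trace:
Fixpoint table:
  B0: | IN={a@B2, b@B2, b@B4, f@B1} | OUT={a@B0, b@B2, b@B4, f@B1}
  B1: | IN={a@B0, b@B2, b@B4, f@B1} | OUT={a@B0, b@B2, b@B4, f@B1}
  B2: | IN={a@B0, b@B2, b@B4, f@B1} | OUT={a@B2, b@B2, f@B1}
  B3: | IN={a@B2, b@B2, b@B4, f@B1} | OUT={a@B2, b@B2, b@B4, f@B1}
  B4: | IN={a@B2, b@B2, b@B4, f@B1} | OUT={a@B2, b@B4, f@B1}
  B5: | IN={a@B0, a@B2, b@B2, b@B4, f@B1} | OUT={a@B5, b@B2, b@B4, f@B1}
  B6: | IN={a@B5, b@B2, b@B4, f@B1} | OUT={a@B5, b@B6, f@B1}
  B7: | IN={a@B5, b@B6, f@B1} | OUT={a@B7, b@B6, f@B1}

Merge at B4: IN[B4] = OUT[B3] = {a@B2, b@B2, b@B4, f@B1}
Applying B4's transfer function to that IN value gives OUT[B4] (row B4 above).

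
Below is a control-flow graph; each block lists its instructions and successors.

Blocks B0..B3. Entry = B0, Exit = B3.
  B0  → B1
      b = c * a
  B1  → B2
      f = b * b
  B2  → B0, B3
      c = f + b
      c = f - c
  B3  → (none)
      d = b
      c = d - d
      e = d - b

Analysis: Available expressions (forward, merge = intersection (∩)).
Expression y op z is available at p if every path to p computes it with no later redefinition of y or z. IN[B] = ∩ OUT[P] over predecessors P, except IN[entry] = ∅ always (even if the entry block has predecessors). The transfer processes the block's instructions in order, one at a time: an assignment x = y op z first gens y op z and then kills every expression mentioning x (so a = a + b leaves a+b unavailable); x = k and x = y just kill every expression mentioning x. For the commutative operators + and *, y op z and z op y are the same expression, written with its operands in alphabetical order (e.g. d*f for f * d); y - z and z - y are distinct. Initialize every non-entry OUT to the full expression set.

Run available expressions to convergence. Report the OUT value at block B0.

Per-block solution:
  B0:  IN={}  OUT={a*c}
  B1:  IN={a*c}  OUT={a*c, b*b}
  B2:  IN={a*c, b*b}  OUT={b*b, b+f}
  B3:  IN={b*b, b+f}  OUT={b*b, b+f, d-b, d-d}

Merge at B0 (entry node, so the boundary value {} is joined with the incoming edge(s)): IN[B0] = {} ∩ OUT[B2] = {}
Applying B0's transfer function to that IN value gives OUT[B0] (row B0 above).

Answer: {a*c}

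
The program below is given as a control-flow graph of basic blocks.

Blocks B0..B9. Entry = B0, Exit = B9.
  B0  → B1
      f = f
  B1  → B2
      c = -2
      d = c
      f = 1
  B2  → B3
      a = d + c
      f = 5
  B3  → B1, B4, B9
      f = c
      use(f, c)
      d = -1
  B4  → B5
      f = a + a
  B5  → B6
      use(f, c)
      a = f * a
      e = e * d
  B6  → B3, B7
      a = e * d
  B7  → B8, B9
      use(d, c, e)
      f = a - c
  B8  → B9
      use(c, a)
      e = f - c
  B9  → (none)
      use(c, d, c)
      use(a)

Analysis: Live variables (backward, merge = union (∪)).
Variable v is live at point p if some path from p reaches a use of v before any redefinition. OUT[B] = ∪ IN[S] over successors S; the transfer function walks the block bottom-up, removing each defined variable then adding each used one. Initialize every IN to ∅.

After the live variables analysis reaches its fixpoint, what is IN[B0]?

Converged values:
  B0:   IN={e, f}   OUT={e}
  B1:   IN={e}   OUT={c, d, e}
  B2:   IN={c, d, e}   OUT={a, c, e}
  B3:   IN={a, c, e}   OUT={a, c, d, e}
  B4:   IN={a, c, d, e}   OUT={a, c, d, e, f}
  B5:   IN={a, c, d, e, f}   OUT={c, d, e}
  B6:   IN={c, d, e}   OUT={a, c, d, e}
  B7:   IN={a, c, d, e}   OUT={a, c, d, f}
  B8:   IN={a, c, d, f}   OUT={a, c, d}
  B9:   IN={a, c, d}   OUT={}

Merge at B0: OUT[B0] = IN[B1] = {e}
Applying B0's transfer function to that OUT value gives IN[B0] (row B0 above).

Answer: {e, f}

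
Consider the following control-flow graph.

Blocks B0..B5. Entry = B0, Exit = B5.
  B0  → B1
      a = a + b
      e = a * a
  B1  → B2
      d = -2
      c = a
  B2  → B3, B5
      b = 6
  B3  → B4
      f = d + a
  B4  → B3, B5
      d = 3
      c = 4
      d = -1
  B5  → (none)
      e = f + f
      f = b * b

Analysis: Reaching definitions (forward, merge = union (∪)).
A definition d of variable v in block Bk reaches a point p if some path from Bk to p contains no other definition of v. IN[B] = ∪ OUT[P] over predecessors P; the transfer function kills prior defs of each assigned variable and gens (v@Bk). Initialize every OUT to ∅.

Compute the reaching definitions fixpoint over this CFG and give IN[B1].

Answer: {a@B0, e@B0}

Derivation:
Per-block solution:
  B0: | IN={} | OUT={a@B0, e@B0}
  B1: | IN={a@B0, e@B0} | OUT={a@B0, c@B1, d@B1, e@B0}
  B2: | IN={a@B0, c@B1, d@B1, e@B0} | OUT={a@B0, b@B2, c@B1, d@B1, e@B0}
  B3: | IN={a@B0, b@B2, c@B1, c@B4, d@B1, d@B4, e@B0, f@B3} | OUT={a@B0, b@B2, c@B1, c@B4, d@B1, d@B4, e@B0, f@B3}
  B4: | IN={a@B0, b@B2, c@B1, c@B4, d@B1, d@B4, e@B0, f@B3} | OUT={a@B0, b@B2, c@B4, d@B4, e@B0, f@B3}
  B5: | IN={a@B0, b@B2, c@B1, c@B4, d@B1, d@B4, e@B0, f@B3} | OUT={a@B0, b@B2, c@B1, c@B4, d@B1, d@B4, e@B5, f@B5}

Merge at B1: IN[B1] = OUT[B0] = {a@B0, e@B0}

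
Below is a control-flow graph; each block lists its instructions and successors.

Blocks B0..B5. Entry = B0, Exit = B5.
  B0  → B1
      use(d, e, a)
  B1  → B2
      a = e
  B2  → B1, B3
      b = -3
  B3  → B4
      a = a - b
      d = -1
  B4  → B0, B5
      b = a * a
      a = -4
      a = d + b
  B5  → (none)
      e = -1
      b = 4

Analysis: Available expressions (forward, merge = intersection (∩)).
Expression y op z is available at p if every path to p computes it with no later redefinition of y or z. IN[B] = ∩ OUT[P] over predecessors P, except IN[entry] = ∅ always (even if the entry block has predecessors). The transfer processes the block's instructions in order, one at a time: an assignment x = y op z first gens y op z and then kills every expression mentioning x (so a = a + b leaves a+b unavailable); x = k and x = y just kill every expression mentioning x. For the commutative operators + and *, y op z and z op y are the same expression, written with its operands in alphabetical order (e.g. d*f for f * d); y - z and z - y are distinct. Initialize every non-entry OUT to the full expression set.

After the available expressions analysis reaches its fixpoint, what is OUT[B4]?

Fixpoint table:
  B0:  IN={}  OUT={}
  B1:  IN={}  OUT={}
  B2:  IN={}  OUT={}
  B3:  IN={}  OUT={}
  B4:  IN={}  OUT={b+d}
  B5:  IN={b+d}  OUT={}

Merge at B4: IN[B4] = OUT[B3] = {}
Applying B4's transfer function to that IN value gives OUT[B4] (row B4 above).

Answer: {b+d}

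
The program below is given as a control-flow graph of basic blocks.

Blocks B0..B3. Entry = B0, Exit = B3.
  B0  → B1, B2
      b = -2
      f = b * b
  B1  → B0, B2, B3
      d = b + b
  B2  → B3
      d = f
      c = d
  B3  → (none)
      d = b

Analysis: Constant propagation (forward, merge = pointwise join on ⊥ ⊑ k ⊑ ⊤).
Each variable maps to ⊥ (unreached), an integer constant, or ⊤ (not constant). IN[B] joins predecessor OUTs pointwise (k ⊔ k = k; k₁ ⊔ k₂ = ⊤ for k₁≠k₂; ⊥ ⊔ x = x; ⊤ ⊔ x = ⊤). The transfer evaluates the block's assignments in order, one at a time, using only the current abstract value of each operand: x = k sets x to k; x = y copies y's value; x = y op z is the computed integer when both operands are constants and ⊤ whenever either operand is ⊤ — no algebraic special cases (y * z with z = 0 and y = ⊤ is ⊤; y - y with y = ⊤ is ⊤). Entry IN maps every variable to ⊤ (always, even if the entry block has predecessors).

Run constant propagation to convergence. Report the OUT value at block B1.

Per-block solution:
  B0: | IN=(all ⊤) | OUT={b:-2, f:4; rest ⊤}
  B1: | IN={b:-2, f:4; rest ⊤} | OUT={b:-2, d:-4, f:4; rest ⊤}
  B2: | IN={b:-2, f:4; rest ⊤} | OUT={b:-2, c:4, d:4, f:4; rest ⊤}
  B3: | IN={b:-2, f:4; rest ⊤} | OUT={b:-2, d:-2, f:4; rest ⊤}

Merge at B1: IN[B1] = OUT[B0] = {a: ⊤, b: -2, c: ⊤, d: ⊤, e: ⊤, f: 4}
Applying B1's transfer function to that IN value gives OUT[B1] (row B1 above).

Answer: {a: ⊤, b: -2, c: ⊤, d: -4, e: ⊤, f: 4}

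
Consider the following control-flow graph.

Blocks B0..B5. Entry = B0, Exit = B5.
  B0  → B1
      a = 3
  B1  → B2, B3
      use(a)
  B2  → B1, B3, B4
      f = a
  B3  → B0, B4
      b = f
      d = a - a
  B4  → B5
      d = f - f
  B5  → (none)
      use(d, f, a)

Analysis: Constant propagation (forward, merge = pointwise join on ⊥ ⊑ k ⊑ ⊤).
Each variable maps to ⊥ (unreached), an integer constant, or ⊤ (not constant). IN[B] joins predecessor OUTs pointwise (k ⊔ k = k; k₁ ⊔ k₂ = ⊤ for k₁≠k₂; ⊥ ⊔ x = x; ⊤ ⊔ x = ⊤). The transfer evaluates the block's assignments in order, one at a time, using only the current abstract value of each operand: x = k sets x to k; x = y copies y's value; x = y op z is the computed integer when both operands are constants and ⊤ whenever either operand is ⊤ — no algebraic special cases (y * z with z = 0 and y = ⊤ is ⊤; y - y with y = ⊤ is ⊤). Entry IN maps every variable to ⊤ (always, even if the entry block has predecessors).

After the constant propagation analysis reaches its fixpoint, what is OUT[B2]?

Fixpoint table:
  B0: | IN=(all ⊤) | OUT={a:3; rest ⊤}
  B1: | IN={a:3; rest ⊤} | OUT={a:3; rest ⊤}
  B2: | IN={a:3; rest ⊤} | OUT={a:3, f:3; rest ⊤}
  B3: | IN={a:3; rest ⊤} | OUT={a:3, d:0; rest ⊤}
  B4: | IN={a:3; rest ⊤} | OUT={a:3; rest ⊤}
  B5: | IN={a:3; rest ⊤} | OUT={a:3; rest ⊤}

Merge at B2: IN[B2] = OUT[B1] = {a: 3, b: ⊤, c: ⊤, d: ⊤, e: ⊤, f: ⊤}
Applying B2's transfer function to that IN value gives OUT[B2] (row B2 above).

Answer: {a: 3, b: ⊤, c: ⊤, d: ⊤, e: ⊤, f: 3}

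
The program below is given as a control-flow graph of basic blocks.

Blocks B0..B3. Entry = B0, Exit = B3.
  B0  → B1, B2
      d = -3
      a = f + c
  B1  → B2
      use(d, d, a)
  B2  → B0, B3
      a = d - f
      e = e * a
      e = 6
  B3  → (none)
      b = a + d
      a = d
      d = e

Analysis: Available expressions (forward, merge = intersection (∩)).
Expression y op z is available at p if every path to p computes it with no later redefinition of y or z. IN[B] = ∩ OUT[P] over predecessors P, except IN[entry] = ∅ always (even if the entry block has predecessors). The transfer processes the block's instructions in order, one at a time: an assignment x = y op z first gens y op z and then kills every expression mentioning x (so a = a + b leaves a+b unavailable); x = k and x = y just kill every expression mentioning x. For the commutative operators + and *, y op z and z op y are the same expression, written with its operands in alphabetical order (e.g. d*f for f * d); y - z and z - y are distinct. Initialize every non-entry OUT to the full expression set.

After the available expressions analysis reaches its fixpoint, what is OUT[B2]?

Answer: {c+f, d-f}

Derivation:
Fixpoint table:
  B0: | IN={} | OUT={c+f}
  B1: | IN={c+f} | OUT={c+f}
  B2: | IN={c+f} | OUT={c+f, d-f}
  B3: | IN={c+f, d-f} | OUT={c+f}

Merge at B2: IN[B2] = OUT[B0] ∩ OUT[B1] = {c+f}
Applying B2's transfer function to that IN value gives OUT[B2] (row B2 above).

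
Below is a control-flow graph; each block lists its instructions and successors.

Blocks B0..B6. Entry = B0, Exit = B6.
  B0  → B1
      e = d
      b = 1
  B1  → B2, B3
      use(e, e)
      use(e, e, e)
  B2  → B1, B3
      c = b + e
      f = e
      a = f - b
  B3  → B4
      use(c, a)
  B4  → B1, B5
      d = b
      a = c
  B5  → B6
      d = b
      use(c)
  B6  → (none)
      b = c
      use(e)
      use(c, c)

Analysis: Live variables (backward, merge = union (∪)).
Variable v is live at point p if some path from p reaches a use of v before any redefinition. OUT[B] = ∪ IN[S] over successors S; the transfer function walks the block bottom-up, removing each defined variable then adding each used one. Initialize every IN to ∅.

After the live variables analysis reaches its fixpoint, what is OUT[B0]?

Answer: {a, b, c, e}

Derivation:
Converged values:
  B0:   IN={a, c, d}   OUT={a, b, c, e}
  B1:   IN={a, b, c, e}   OUT={a, b, c, e}
  B2:   IN={b, e}   OUT={a, b, c, e}
  B3:   IN={a, b, c, e}   OUT={b, c, e}
  B4:   IN={b, c, e}   OUT={a, b, c, e}
  B5:   IN={b, c, e}   OUT={c, e}
  B6:   IN={c, e}   OUT={}

Merge at B0: OUT[B0] = IN[B1] = {a, b, c, e}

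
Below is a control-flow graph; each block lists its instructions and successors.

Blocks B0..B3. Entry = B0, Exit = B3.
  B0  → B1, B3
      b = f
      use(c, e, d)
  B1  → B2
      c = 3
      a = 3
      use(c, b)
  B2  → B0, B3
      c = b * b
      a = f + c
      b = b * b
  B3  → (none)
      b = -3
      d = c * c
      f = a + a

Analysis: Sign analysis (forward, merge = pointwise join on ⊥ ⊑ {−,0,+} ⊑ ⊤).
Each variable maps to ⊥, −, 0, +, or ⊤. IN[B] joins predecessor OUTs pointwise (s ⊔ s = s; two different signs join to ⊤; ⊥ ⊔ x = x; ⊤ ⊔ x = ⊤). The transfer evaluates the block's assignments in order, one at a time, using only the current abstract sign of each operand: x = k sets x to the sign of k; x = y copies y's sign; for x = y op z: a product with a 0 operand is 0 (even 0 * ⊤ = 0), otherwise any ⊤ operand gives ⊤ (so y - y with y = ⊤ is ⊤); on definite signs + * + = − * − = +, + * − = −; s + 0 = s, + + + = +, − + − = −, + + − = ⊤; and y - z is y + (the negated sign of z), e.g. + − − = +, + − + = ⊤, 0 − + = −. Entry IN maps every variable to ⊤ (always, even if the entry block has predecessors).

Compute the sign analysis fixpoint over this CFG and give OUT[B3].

Answer: {a: ⊤, b: -, c: ⊤, d: ⊤, e: ⊤, f: ⊤}

Trace:
Per-block solution:
  B0:  IN=(all ⊤)  OUT=(all ⊤)
  B1:  IN=(all ⊤)  OUT={a:+, c:+; rest ⊤}
  B2:  IN={a:+, c:+; rest ⊤}  OUT=(all ⊤)
  B3:  IN=(all ⊤)  OUT={b:-; rest ⊤}

Merge at B3: IN[B3] = OUT[B0] ⊔ OUT[B2] = {a: ⊤, b: ⊤, c: ⊤, d: ⊤, e: ⊤, f: ⊤}
Applying B3's transfer function to that IN value gives OUT[B3] (row B3 above).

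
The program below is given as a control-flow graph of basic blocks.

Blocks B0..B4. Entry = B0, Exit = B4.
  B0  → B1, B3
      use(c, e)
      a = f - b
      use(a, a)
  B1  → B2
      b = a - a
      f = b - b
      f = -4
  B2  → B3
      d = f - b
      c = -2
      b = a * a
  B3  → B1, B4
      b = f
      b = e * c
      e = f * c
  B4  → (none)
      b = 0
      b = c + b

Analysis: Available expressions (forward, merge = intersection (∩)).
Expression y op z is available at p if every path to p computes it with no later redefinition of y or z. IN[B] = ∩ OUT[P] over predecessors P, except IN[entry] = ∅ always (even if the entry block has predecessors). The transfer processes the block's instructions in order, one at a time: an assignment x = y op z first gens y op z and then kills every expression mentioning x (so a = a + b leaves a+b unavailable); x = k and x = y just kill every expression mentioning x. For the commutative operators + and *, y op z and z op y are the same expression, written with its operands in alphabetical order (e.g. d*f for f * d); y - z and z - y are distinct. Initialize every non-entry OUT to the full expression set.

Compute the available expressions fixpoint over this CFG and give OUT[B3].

Fixpoint table:
  B0: | IN={} | OUT={f-b}
  B1: | IN={} | OUT={a-a, b-b}
  B2: | IN={a-a, b-b} | OUT={a*a, a-a}
  B3: | IN={} | OUT={c*f}
  B4: | IN={c*f} | OUT={c*f}

Merge at B3: IN[B3] = OUT[B0] ∩ OUT[B2] = {}
Applying B3's transfer function to that IN value gives OUT[B3] (row B3 above).

Answer: {c*f}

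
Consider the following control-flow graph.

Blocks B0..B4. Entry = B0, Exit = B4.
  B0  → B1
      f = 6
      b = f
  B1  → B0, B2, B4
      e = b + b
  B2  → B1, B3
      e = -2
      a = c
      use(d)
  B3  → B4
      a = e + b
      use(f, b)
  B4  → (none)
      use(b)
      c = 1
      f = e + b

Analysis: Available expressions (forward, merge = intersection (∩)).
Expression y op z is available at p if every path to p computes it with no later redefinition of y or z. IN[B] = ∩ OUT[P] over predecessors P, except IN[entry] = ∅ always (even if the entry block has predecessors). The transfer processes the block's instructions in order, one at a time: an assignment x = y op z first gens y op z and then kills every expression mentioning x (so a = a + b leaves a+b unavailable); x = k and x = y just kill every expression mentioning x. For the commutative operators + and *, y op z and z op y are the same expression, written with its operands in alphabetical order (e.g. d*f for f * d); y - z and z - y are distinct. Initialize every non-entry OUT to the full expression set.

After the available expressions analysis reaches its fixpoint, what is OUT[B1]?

Answer: {b+b}

Trace:
Per-block solution:
  B0:  IN={}  OUT={}
  B1:  IN={}  OUT={b+b}
  B2:  IN={b+b}  OUT={b+b}
  B3:  IN={b+b}  OUT={b+b, b+e}
  B4:  IN={b+b}  OUT={b+b, b+e}

Merge at B1: IN[B1] = OUT[B0] ∩ OUT[B2] = {}
Applying B1's transfer function to that IN value gives OUT[B1] (row B1 above).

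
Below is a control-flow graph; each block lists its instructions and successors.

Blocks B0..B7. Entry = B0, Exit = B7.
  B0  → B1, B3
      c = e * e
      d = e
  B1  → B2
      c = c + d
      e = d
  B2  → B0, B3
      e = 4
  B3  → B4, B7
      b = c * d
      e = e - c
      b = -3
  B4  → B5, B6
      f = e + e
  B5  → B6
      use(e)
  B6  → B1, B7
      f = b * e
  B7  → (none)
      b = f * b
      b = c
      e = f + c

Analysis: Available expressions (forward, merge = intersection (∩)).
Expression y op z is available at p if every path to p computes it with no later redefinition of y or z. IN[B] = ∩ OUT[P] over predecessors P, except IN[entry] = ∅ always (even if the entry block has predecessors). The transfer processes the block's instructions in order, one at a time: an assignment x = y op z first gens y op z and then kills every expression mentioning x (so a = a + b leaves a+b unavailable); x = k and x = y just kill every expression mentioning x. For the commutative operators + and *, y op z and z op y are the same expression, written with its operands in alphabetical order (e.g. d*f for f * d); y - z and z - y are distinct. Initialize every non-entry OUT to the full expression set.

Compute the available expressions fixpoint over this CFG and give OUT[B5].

Answer: {c*d, e+e}

Trace:
Fixpoint table:
  B0: | IN={} | OUT={e*e}
  B1: | IN={} | OUT={}
  B2: | IN={} | OUT={}
  B3: | IN={} | OUT={c*d}
  B4: | IN={c*d} | OUT={c*d, e+e}
  B5: | IN={c*d, e+e} | OUT={c*d, e+e}
  B6: | IN={c*d, e+e} | OUT={b*e, c*d, e+e}
  B7: | IN={c*d} | OUT={c*d, c+f}

Merge at B5: IN[B5] = OUT[B4] = {c*d, e+e}
Applying B5's transfer function to that IN value gives OUT[B5] (row B5 above).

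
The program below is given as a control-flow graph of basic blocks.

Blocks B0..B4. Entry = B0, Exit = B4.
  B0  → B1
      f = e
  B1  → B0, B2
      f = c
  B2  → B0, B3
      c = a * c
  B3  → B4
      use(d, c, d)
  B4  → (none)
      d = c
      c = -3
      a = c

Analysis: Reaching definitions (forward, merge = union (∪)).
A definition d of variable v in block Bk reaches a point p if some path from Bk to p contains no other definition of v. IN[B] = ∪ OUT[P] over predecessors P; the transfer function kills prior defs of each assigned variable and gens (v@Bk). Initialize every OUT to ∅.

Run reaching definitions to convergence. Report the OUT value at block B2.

Fixpoint table:
  B0: | IN={c@B2, f@B1} | OUT={c@B2, f@B0}
  B1: | IN={c@B2, f@B0} | OUT={c@B2, f@B1}
  B2: | IN={c@B2, f@B1} | OUT={c@B2, f@B1}
  B3: | IN={c@B2, f@B1} | OUT={c@B2, f@B1}
  B4: | IN={c@B2, f@B1} | OUT={a@B4, c@B4, d@B4, f@B1}

Merge at B2: IN[B2] = OUT[B1] = {c@B2, f@B1}
Applying B2's transfer function to that IN value gives OUT[B2] (row B2 above).

Answer: {c@B2, f@B1}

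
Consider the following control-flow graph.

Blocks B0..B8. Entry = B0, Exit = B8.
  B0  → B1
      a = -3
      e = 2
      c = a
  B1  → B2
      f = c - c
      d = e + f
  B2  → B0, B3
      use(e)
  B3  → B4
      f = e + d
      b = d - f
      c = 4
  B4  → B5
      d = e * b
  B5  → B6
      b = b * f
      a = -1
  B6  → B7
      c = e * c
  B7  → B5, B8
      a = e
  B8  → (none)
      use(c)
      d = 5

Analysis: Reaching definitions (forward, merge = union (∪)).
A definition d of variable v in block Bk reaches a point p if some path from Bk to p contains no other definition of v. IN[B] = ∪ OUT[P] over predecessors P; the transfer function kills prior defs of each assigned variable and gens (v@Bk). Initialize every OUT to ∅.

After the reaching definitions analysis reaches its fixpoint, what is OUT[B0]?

Answer: {a@B0, c@B0, d@B1, e@B0, f@B1}

Trace:
Fixpoint table:
  B0:   IN={a@B0, c@B0, d@B1, e@B0, f@B1}   OUT={a@B0, c@B0, d@B1, e@B0, f@B1}
  B1:   IN={a@B0, c@B0, d@B1, e@B0, f@B1}   OUT={a@B0, c@B0, d@B1, e@B0, f@B1}
  B2:   IN={a@B0, c@B0, d@B1, e@B0, f@B1}   OUT={a@B0, c@B0, d@B1, e@B0, f@B1}
  B3:   IN={a@B0, c@B0, d@B1, e@B0, f@B1}   OUT={a@B0, b@B3, c@B3, d@B1, e@B0, f@B3}
  B4:   IN={a@B0, b@B3, c@B3, d@B1, e@B0, f@B3}   OUT={a@B0, b@B3, c@B3, d@B4, e@B0, f@B3}
  B5:   IN={a@B0, a@B7, b@B3, b@B5, c@B3, c@B6, d@B4, e@B0, f@B3}   OUT={a@B5, b@B5, c@B3, c@B6, d@B4, e@B0, f@B3}
  B6:   IN={a@B5, b@B5, c@B3, c@B6, d@B4, e@B0, f@B3}   OUT={a@B5, b@B5, c@B6, d@B4, e@B0, f@B3}
  B7:   IN={a@B5, b@B5, c@B6, d@B4, e@B0, f@B3}   OUT={a@B7, b@B5, c@B6, d@B4, e@B0, f@B3}
  B8:   IN={a@B7, b@B5, c@B6, d@B4, e@B0, f@B3}   OUT={a@B7, b@B5, c@B6, d@B8, e@B0, f@B3}

Merge at B0 (entry node, so the boundary value {} is joined with the incoming edge(s)): IN[B0] = {} ⊔ OUT[B2] = {a@B0, c@B0, d@B1, e@B0, f@B1}
Applying B0's transfer function to that IN value gives OUT[B0] (row B0 above).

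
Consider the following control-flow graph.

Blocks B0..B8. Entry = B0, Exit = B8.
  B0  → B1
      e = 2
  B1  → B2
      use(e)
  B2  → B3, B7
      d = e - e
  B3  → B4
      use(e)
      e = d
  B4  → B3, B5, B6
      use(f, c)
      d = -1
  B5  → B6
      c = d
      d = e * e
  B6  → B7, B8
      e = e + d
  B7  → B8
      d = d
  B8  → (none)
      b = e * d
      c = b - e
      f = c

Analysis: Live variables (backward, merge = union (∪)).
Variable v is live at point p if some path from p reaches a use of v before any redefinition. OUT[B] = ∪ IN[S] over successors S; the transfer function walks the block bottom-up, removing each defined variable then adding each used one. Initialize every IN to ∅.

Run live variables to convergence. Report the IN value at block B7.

Answer: {d, e}

Derivation:
Fixpoint table:
  B0:  IN={c, f}  OUT={c, e, f}
  B1:  IN={c, e, f}  OUT={c, e, f}
  B2:  IN={c, e, f}  OUT={c, d, e, f}
  B3:  IN={c, d, e, f}  OUT={c, e, f}
  B4:  IN={c, e, f}  OUT={c, d, e, f}
  B5:  IN={d, e}  OUT={d, e}
  B6:  IN={d, e}  OUT={d, e}
  B7:  IN={d, e}  OUT={d, e}
  B8:  IN={d, e}  OUT={}

Merge at B7: OUT[B7] = IN[B8] = {d, e}
Applying B7's transfer function to that OUT value gives IN[B7] (row B7 above).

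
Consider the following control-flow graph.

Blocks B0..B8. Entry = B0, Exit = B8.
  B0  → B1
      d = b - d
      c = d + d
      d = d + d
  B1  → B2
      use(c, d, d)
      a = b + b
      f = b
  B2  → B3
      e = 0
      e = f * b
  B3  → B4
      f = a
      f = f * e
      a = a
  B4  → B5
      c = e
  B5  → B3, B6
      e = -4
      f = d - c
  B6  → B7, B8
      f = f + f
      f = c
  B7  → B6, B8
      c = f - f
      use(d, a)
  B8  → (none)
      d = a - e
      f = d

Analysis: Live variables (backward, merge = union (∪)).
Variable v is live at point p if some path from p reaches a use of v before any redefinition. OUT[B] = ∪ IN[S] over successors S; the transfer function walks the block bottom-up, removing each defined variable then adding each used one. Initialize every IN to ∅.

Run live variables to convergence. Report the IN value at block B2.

Fixpoint table:
  B0:   IN={b, d}   OUT={b, c, d}
  B1:   IN={b, c, d}   OUT={a, b, d, f}
  B2:   IN={a, b, d, f}   OUT={a, d, e}
  B3:   IN={a, d, e}   OUT={a, d, e}
  B4:   IN={a, d, e}   OUT={a, c, d}
  B5:   IN={a, c, d}   OUT={a, c, d, e, f}
  B6:   IN={a, c, d, e, f}   OUT={a, d, e, f}
  B7:   IN={a, d, e, f}   OUT={a, c, d, e, f}
  B8:   IN={a, e}   OUT={}

Merge at B2: OUT[B2] = IN[B3] = {a, d, e}
Applying B2's transfer function to that OUT value gives IN[B2] (row B2 above).

Answer: {a, b, d, f}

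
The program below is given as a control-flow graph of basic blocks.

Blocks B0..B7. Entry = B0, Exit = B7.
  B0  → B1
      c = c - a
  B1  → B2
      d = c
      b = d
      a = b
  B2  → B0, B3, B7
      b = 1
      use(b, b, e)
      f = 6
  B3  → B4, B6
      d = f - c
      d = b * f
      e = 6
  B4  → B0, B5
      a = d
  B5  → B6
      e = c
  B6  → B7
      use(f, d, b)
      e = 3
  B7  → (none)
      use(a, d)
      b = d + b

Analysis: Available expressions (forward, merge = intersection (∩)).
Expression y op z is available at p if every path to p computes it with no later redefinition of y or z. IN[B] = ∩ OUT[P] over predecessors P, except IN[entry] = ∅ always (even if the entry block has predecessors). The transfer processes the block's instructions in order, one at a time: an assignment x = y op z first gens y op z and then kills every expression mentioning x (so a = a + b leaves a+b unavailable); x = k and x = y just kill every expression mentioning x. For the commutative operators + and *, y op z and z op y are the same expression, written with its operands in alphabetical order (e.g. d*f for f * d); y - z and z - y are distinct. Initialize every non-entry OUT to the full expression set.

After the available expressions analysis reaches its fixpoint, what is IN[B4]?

Answer: {b*f, f-c}

Trace:
Fixpoint table:
  B0:  IN={}  OUT={}
  B1:  IN={}  OUT={}
  B2:  IN={}  OUT={}
  B3:  IN={}  OUT={b*f, f-c}
  B4:  IN={b*f, f-c}  OUT={b*f, f-c}
  B5:  IN={b*f, f-c}  OUT={b*f, f-c}
  B6:  IN={b*f, f-c}  OUT={b*f, f-c}
  B7:  IN={}  OUT={}

Merge at B4: IN[B4] = OUT[B3] = {b*f, f-c}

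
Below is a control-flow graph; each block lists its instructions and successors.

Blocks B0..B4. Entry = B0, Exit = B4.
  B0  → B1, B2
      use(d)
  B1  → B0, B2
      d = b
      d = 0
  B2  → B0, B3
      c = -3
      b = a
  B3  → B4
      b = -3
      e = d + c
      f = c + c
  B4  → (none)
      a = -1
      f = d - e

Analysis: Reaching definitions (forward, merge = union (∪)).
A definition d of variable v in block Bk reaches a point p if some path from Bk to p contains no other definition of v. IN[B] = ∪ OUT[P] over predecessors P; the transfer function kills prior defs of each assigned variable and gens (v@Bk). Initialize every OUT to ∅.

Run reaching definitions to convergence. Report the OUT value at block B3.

Answer: {b@B3, c@B2, d@B1, e@B3, f@B3}

Working:
Converged values:
  B0:  IN={b@B2, c@B2, d@B1}  OUT={b@B2, c@B2, d@B1}
  B1:  IN={b@B2, c@B2, d@B1}  OUT={b@B2, c@B2, d@B1}
  B2:  IN={b@B2, c@B2, d@B1}  OUT={b@B2, c@B2, d@B1}
  B3:  IN={b@B2, c@B2, d@B1}  OUT={b@B3, c@B2, d@B1, e@B3, f@B3}
  B4:  IN={b@B3, c@B2, d@B1, e@B3, f@B3}  OUT={a@B4, b@B3, c@B2, d@B1, e@B3, f@B4}

Merge at B3: IN[B3] = OUT[B2] = {b@B2, c@B2, d@B1}
Applying B3's transfer function to that IN value gives OUT[B3] (row B3 above).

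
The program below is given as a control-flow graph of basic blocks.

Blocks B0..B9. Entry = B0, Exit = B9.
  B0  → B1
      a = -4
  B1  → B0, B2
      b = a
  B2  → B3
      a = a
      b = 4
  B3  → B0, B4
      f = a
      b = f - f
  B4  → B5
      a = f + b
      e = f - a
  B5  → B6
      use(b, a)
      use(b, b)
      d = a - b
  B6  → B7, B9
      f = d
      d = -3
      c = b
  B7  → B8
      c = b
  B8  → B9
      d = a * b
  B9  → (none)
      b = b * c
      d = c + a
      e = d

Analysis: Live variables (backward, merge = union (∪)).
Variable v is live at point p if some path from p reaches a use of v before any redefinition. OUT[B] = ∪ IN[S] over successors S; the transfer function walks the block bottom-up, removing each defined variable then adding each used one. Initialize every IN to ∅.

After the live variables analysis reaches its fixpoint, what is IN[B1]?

Answer: {a}

Trace:
Converged values:
  B0: | IN={} | OUT={a}
  B1: | IN={a} | OUT={a}
  B2: | IN={a} | OUT={a}
  B3: | IN={a} | OUT={b, f}
  B4: | IN={b, f} | OUT={a, b}
  B5: | IN={a, b} | OUT={a, b, d}
  B6: | IN={a, b, d} | OUT={a, b, c}
  B7: | IN={a, b} | OUT={a, b, c}
  B8: | IN={a, b, c} | OUT={a, b, c}
  B9: | IN={a, b, c} | OUT={}

Merge at B1: OUT[B1] = IN[B0] ⊔ IN[B2] = {a}
Applying B1's transfer function to that OUT value gives IN[B1] (row B1 above).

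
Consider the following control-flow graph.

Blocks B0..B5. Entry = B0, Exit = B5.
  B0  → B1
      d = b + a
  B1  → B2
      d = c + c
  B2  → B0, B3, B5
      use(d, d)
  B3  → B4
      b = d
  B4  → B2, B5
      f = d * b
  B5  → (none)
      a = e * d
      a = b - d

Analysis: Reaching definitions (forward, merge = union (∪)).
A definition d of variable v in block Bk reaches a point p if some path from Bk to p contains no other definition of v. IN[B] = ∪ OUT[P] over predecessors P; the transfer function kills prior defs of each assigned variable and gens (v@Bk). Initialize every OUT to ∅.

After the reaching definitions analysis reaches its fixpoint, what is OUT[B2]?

Per-block solution:
  B0:  IN={b@B3, d@B1, f@B4}  OUT={b@B3, d@B0, f@B4}
  B1:  IN={b@B3, d@B0, f@B4}  OUT={b@B3, d@B1, f@B4}
  B2:  IN={b@B3, d@B1, f@B4}  OUT={b@B3, d@B1, f@B4}
  B3:  IN={b@B3, d@B1, f@B4}  OUT={b@B3, d@B1, f@B4}
  B4:  IN={b@B3, d@B1, f@B4}  OUT={b@B3, d@B1, f@B4}
  B5:  IN={b@B3, d@B1, f@B4}  OUT={a@B5, b@B3, d@B1, f@B4}

Merge at B2: IN[B2] = OUT[B1] ⊔ OUT[B4] = {b@B3, d@B1, f@B4}
Applying B2's transfer function to that IN value gives OUT[B2] (row B2 above).

Answer: {b@B3, d@B1, f@B4}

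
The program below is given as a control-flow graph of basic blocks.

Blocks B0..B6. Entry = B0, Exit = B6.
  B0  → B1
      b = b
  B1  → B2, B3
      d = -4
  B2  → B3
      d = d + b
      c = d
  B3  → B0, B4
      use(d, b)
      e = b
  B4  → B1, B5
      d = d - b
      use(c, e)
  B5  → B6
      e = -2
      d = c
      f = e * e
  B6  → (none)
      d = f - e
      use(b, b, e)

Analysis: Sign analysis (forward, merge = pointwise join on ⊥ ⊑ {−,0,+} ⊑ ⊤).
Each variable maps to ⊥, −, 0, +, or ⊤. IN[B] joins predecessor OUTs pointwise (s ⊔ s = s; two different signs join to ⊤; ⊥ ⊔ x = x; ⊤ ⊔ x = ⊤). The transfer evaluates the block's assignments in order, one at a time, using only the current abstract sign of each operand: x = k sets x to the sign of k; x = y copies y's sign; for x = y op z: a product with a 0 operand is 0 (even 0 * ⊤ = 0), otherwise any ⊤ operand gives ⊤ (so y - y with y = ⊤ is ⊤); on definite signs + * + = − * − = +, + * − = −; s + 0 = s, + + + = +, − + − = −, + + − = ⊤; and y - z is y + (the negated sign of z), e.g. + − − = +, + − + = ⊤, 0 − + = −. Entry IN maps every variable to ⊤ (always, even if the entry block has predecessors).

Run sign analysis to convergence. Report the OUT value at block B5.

Fixpoint table:
  B0:   IN=(all ⊤)   OUT=(all ⊤)
  B1:   IN=(all ⊤)   OUT={d:-; rest ⊤}
  B2:   IN={d:-; rest ⊤}   OUT=(all ⊤)
  B3:   IN=(all ⊤)   OUT=(all ⊤)
  B4:   IN=(all ⊤)   OUT=(all ⊤)
  B5:   IN=(all ⊤)   OUT={e:-, f:+; rest ⊤}
  B6:   IN={e:-, f:+; rest ⊤}   OUT={d:+, e:-, f:+; rest ⊤}

Merge at B5: IN[B5] = OUT[B4] = {a: ⊤, b: ⊤, c: ⊤, d: ⊤, e: ⊤, f: ⊤}
Applying B5's transfer function to that IN value gives OUT[B5] (row B5 above).

Answer: {a: ⊤, b: ⊤, c: ⊤, d: ⊤, e: -, f: +}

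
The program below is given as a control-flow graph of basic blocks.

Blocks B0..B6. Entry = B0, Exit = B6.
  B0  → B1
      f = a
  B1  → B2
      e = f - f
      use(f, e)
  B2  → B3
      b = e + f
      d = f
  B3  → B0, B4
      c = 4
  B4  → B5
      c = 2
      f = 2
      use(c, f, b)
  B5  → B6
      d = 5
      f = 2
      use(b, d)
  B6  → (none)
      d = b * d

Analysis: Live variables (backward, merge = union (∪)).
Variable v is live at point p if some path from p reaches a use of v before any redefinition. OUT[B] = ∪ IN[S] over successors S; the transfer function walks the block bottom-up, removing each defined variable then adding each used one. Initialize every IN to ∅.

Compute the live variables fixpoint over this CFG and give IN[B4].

Answer: {b}

Working:
Per-block solution:
  B0:  IN={a}  OUT={a, f}
  B1:  IN={a, f}  OUT={a, e, f}
  B2:  IN={a, e, f}  OUT={a, b}
  B3:  IN={a, b}  OUT={a, b}
  B4:  IN={b}  OUT={b}
  B5:  IN={b}  OUT={b, d}
  B6:  IN={b, d}  OUT={}

Merge at B4: OUT[B4] = IN[B5] = {b}
Applying B4's transfer function to that OUT value gives IN[B4] (row B4 above).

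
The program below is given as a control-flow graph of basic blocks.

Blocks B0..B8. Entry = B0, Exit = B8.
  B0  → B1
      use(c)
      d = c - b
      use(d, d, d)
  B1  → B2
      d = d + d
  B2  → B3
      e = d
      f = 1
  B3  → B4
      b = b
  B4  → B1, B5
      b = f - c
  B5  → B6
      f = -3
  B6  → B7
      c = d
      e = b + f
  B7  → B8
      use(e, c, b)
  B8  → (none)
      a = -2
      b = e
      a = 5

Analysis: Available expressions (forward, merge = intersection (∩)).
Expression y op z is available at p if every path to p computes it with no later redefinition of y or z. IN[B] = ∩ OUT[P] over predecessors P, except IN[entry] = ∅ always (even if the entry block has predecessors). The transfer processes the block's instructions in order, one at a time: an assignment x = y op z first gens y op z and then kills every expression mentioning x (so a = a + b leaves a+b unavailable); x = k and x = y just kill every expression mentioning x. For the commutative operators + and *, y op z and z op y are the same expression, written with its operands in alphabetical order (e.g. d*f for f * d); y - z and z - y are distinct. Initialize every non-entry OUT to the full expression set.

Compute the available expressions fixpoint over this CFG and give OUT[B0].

Fixpoint table:
  B0:  IN={}  OUT={c-b}
  B1:  IN={}  OUT={}
  B2:  IN={}  OUT={}
  B3:  IN={}  OUT={}
  B4:  IN={}  OUT={f-c}
  B5:  IN={f-c}  OUT={}
  B6:  IN={}  OUT={b+f}
  B7:  IN={b+f}  OUT={b+f}
  B8:  IN={b+f}  OUT={}

B0 is the boundary node: IN[B0] = {}
Applying B0's transfer function to that IN value gives OUT[B0] (row B0 above).

Answer: {c-b}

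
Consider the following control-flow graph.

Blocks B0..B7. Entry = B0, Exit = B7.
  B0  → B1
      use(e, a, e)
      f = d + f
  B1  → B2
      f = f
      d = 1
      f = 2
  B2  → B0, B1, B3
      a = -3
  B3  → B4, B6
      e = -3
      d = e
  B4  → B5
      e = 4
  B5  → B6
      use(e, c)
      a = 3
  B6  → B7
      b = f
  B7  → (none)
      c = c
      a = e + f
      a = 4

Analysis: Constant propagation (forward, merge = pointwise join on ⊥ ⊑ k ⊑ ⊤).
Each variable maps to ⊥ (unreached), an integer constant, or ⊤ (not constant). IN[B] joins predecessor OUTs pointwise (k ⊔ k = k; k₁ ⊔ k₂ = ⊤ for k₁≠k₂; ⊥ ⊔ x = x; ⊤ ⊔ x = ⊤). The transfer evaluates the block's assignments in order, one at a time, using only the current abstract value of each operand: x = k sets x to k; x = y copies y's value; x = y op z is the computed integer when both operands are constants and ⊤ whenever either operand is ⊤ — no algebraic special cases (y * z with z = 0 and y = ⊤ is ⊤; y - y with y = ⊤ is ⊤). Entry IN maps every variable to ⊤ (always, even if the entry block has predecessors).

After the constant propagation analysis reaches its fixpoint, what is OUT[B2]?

Per-block solution:
  B0:   IN=(all ⊤)   OUT=(all ⊤)
  B1:   IN=(all ⊤)   OUT={d:1, f:2; rest ⊤}
  B2:   IN={d:1, f:2; rest ⊤}   OUT={a:-3, d:1, f:2; rest ⊤}
  B3:   IN={a:-3, d:1, f:2; rest ⊤}   OUT={a:-3, d:-3, e:-3, f:2; rest ⊤}
  B4:   IN={a:-3, d:-3, e:-3, f:2; rest ⊤}   OUT={a:-3, d:-3, e:4, f:2; rest ⊤}
  B5:   IN={a:-3, d:-3, e:4, f:2; rest ⊤}   OUT={a:3, d:-3, e:4, f:2; rest ⊤}
  B6:   IN={d:-3, f:2; rest ⊤}   OUT={b:2, d:-3, f:2; rest ⊤}
  B7:   IN={b:2, d:-3, f:2; rest ⊤}   OUT={a:4, b:2, d:-3, f:2; rest ⊤}

Merge at B2: IN[B2] = OUT[B1] = {a: ⊤, b: ⊤, c: ⊤, d: 1, e: ⊤, f: 2}
Applying B2's transfer function to that IN value gives OUT[B2] (row B2 above).

Answer: {a: -3, b: ⊤, c: ⊤, d: 1, e: ⊤, f: 2}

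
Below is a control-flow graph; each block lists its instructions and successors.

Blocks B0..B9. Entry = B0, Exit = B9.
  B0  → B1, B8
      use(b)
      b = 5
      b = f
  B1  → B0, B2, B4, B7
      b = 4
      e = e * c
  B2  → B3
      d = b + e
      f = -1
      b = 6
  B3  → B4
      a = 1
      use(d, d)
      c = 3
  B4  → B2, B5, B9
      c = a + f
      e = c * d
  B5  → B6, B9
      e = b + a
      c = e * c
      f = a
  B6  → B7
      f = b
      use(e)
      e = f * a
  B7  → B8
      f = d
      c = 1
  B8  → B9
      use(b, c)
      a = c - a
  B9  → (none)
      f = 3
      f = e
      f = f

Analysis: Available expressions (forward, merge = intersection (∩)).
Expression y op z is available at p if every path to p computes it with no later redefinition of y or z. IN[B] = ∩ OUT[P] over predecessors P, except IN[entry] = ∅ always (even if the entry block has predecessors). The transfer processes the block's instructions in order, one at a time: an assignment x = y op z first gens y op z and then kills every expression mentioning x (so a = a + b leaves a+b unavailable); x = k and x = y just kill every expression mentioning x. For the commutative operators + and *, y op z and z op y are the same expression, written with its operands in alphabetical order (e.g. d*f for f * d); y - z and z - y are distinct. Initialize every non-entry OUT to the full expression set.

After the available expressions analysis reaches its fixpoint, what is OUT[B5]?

Per-block solution:
  B0:   IN={}   OUT={}
  B1:   IN={}   OUT={}
  B2:   IN={}   OUT={}
  B3:   IN={}   OUT={}
  B4:   IN={}   OUT={a+f, c*d}
  B5:   IN={a+f, c*d}   OUT={a+b}
  B6:   IN={a+b}   OUT={a*f, a+b}
  B7:   IN={}   OUT={}
  B8:   IN={}   OUT={}
  B9:   IN={}   OUT={}

Merge at B5: IN[B5] = OUT[B4] = {a+f, c*d}
Applying B5's transfer function to that IN value gives OUT[B5] (row B5 above).

Answer: {a+b}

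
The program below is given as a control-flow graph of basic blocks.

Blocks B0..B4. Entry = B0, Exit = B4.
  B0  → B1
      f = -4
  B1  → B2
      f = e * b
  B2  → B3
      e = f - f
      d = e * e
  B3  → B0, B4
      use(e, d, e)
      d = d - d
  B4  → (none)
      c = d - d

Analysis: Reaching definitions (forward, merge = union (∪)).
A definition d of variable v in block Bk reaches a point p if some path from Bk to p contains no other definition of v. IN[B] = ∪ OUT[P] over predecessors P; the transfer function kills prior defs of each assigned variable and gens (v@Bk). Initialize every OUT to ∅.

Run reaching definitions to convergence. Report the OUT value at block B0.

Converged values:
  B0:   IN={d@B3, e@B2, f@B1}   OUT={d@B3, e@B2, f@B0}
  B1:   IN={d@B3, e@B2, f@B0}   OUT={d@B3, e@B2, f@B1}
  B2:   IN={d@B3, e@B2, f@B1}   OUT={d@B2, e@B2, f@B1}
  B3:   IN={d@B2, e@B2, f@B1}   OUT={d@B3, e@B2, f@B1}
  B4:   IN={d@B3, e@B2, f@B1}   OUT={c@B4, d@B3, e@B2, f@B1}

Merge at B0 (entry node, so the boundary value {} is joined with the incoming edge(s)): IN[B0] = {} ⊔ OUT[B3] = {d@B3, e@B2, f@B1}
Applying B0's transfer function to that IN value gives OUT[B0] (row B0 above).

Answer: {d@B3, e@B2, f@B0}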